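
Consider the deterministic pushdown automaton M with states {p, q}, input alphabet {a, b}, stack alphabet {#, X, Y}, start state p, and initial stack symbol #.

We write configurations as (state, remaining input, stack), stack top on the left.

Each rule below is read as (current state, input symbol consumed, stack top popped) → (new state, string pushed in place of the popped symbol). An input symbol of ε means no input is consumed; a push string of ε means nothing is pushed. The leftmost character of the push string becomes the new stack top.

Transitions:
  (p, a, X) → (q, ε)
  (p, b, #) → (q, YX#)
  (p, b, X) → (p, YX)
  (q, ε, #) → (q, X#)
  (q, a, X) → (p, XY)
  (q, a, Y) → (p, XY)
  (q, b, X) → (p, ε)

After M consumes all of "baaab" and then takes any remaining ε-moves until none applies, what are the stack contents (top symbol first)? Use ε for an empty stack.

(p, baaab, #)
  read b, top #: go to q, push YX# → (q, aaab, YX#)
  read a, top Y: go to p, push XY → (p, aab, XYX#)
  read a, top X: go to q, push ε → (q, ab, YX#)
  read a, top Y: go to p, push XY → (p, b, XYX#)
  read b, top X: go to p, push YX → (p, ε, YXYX#)
All input consumed in state p with stack YXYX#.

YXYX#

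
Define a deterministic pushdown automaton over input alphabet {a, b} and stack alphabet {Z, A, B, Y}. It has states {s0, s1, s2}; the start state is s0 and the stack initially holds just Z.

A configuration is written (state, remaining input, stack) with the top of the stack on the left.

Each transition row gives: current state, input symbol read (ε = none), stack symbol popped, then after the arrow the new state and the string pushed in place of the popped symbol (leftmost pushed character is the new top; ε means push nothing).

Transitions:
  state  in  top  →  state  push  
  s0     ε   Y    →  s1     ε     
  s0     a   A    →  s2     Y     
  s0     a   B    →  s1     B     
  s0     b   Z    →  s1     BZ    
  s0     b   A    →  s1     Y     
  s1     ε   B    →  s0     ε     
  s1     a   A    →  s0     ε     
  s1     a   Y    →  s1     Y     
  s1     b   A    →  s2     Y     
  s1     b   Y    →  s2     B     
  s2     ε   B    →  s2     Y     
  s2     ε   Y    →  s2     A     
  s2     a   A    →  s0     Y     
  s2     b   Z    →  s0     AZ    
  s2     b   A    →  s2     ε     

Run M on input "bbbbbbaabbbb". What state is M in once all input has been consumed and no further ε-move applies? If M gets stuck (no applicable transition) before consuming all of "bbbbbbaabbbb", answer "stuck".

(s0, bbbbbbaabbbb, Z)
  read b, top Z: go to s1, push BZ → (s1, bbbbbaabbbb, BZ)
  ε-move, top B: go to s0, push ε → (s0, bbbbbaabbbb, Z)
  read b, top Z: go to s1, push BZ → (s1, bbbbaabbbb, BZ)
  ε-move, top B: go to s0, push ε → (s0, bbbbaabbbb, Z)
  read b, top Z: go to s1, push BZ → (s1, bbbaabbbb, BZ)
  ε-move, top B: go to s0, push ε → (s0, bbbaabbbb, Z)
  read b, top Z: go to s1, push BZ → (s1, bbaabbbb, BZ)
  ε-move, top B: go to s0, push ε → (s0, bbaabbbb, Z)
  read b, top Z: go to s1, push BZ → (s1, baabbbb, BZ)
  ε-move, top B: go to s0, push ε → (s0, baabbbb, Z)
  read b, top Z: go to s1, push BZ → (s1, aabbbb, BZ)
  ε-move, top B: go to s0, push ε → (s0, aabbbb, Z)
No transition for (s0, a, top Z); M blocks with input aabbbb remaining.

stuck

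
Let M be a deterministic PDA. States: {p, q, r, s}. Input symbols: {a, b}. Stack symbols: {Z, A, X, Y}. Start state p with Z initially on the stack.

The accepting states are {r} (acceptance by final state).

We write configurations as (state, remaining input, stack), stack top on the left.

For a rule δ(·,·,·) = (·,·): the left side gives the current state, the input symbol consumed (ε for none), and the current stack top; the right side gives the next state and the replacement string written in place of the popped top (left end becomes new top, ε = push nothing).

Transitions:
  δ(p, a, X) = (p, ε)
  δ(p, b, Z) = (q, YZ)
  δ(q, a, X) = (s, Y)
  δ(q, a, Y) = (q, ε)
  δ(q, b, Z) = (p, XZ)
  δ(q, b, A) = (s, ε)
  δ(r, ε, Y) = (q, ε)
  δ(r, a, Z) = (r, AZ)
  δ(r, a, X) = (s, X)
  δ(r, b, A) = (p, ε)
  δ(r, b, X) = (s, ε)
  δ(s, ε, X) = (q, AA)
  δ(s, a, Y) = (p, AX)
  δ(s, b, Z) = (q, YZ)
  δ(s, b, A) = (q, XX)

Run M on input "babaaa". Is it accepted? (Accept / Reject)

Reject

(p, babaaa, Z)
  read b, top Z: go to q, push YZ → (q, abaaa, YZ)
  read a, top Y: go to q, push ε → (q, baaa, Z)
  read b, top Z: go to p, push XZ → (p, aaa, XZ)
  read a, top X: go to p, push ε → (p, aa, Z)
No transition applies at (p, aa, Z); input not fully consumed.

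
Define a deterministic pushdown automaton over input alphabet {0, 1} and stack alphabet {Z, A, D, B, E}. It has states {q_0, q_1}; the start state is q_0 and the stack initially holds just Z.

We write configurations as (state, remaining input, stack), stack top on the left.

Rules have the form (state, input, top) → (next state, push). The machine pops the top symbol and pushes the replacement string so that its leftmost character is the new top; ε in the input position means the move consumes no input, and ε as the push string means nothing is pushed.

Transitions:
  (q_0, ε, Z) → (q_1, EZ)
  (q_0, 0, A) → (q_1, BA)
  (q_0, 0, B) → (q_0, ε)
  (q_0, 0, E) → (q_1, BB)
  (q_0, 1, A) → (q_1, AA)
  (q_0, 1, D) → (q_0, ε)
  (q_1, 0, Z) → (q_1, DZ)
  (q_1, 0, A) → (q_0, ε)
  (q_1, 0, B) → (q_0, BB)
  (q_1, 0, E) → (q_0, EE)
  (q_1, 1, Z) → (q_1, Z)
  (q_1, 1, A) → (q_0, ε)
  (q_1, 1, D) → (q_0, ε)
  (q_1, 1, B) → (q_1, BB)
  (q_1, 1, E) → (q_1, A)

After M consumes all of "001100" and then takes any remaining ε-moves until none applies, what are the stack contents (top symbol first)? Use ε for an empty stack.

(q_0, 001100, Z)
  ε-move, top Z: go to q_1, push EZ → (q_1, 001100, EZ)
  read 0, top E: go to q_0, push EE → (q_0, 01100, EEZ)
  read 0, top E: go to q_1, push BB → (q_1, 1100, BBEZ)
  read 1, top B: go to q_1, push BB → (q_1, 100, BBBEZ)
  read 1, top B: go to q_1, push BB → (q_1, 00, BBBBEZ)
  read 0, top B: go to q_0, push BB → (q_0, 0, BBBBBEZ)
  read 0, top B: go to q_0, push ε → (q_0, ε, BBBBEZ)
All input consumed in state q_0 with stack BBBBEZ.

BBBBEZ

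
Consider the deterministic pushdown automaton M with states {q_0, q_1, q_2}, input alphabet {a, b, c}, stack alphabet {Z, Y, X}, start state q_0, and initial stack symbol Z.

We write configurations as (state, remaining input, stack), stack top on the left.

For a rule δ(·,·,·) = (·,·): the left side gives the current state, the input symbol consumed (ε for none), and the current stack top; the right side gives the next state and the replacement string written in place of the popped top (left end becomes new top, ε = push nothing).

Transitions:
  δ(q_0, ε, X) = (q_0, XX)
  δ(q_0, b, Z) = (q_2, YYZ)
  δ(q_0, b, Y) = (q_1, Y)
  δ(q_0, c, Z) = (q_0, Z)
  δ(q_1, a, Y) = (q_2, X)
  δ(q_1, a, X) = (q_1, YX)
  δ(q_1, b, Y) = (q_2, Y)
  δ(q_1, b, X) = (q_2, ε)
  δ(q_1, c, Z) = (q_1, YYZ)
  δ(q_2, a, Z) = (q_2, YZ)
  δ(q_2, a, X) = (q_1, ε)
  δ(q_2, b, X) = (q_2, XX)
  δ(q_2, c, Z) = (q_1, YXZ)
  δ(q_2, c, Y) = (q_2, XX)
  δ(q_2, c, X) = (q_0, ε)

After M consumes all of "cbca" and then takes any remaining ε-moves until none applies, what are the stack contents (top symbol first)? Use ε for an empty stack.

XYZ

(q_0, cbca, Z)
  read c, top Z: go to q_0, push Z → (q_0, bca, Z)
  read b, top Z: go to q_2, push YYZ → (q_2, ca, YYZ)
  read c, top Y: go to q_2, push XX → (q_2, a, XXYZ)
  read a, top X: go to q_1, push ε → (q_1, ε, XYZ)
All input consumed in state q_1 with stack XYZ.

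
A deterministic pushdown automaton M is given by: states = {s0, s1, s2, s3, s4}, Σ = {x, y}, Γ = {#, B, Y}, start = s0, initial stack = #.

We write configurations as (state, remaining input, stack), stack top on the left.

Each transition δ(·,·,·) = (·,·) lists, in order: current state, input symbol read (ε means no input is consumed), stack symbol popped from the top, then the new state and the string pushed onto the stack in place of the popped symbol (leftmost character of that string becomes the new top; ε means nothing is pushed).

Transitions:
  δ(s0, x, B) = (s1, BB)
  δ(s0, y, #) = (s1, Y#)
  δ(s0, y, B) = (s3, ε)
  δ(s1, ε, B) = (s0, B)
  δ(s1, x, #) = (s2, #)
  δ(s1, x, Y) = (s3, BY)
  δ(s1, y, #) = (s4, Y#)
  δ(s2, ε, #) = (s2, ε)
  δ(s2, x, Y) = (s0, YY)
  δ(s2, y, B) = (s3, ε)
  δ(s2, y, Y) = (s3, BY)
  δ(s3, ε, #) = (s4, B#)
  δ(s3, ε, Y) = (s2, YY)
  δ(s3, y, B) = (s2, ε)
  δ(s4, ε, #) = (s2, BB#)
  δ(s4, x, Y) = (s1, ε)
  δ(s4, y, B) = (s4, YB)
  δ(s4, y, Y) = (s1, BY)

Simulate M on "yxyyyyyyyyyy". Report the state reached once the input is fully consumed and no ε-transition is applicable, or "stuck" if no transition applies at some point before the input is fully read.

(s0, yxyyyyyyyyyy, #)
  read y, top #: go to s1, push Y# → (s1, xyyyyyyyyyy, Y#)
  read x, top Y: go to s3, push BY → (s3, yyyyyyyyyy, BY#)
  read y, top B: go to s2, push ε → (s2, yyyyyyyyy, Y#)
  read y, top Y: go to s3, push BY → (s3, yyyyyyyy, BY#)
  read y, top B: go to s2, push ε → (s2, yyyyyyy, Y#)
  read y, top Y: go to s3, push BY → (s3, yyyyyy, BY#)
  read y, top B: go to s2, push ε → (s2, yyyyy, Y#)
  read y, top Y: go to s3, push BY → (s3, yyyy, BY#)
  read y, top B: go to s2, push ε → (s2, yyy, Y#)
  read y, top Y: go to s3, push BY → (s3, yy, BY#)
  read y, top B: go to s2, push ε → (s2, y, Y#)
  read y, top Y: go to s3, push BY → (s3, ε, BY#)
All input consumed; M is in state s3.

s3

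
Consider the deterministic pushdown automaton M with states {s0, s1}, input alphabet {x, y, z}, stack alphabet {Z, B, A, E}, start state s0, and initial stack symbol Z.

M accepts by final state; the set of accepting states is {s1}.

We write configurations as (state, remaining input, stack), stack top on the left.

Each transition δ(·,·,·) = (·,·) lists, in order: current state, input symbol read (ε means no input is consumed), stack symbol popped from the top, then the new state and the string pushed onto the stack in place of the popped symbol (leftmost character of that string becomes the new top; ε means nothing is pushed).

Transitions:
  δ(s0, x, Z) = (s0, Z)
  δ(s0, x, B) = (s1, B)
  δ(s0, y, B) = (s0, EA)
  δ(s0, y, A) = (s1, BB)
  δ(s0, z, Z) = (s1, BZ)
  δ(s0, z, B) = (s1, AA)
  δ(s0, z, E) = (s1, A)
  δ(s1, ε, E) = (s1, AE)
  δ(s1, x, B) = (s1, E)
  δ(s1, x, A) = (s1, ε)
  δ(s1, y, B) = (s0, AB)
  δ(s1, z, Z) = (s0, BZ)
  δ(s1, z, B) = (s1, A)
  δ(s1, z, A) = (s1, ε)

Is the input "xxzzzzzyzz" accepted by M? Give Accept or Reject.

Reject

(s0, xxzzzzzyzz, Z)
  read x, top Z: go to s0, push Z → (s0, xzzzzzyzz, Z)
  read x, top Z: go to s0, push Z → (s0, zzzzzyzz, Z)
  read z, top Z: go to s1, push BZ → (s1, zzzzyzz, BZ)
  read z, top B: go to s1, push A → (s1, zzzyzz, AZ)
  read z, top A: go to s1, push ε → (s1, zzyzz, Z)
  read z, top Z: go to s0, push BZ → (s0, zyzz, BZ)
  read z, top B: go to s1, push AA → (s1, yzz, AAZ)
No transition applies at (s1, yzz, AAZ); input not fully consumed.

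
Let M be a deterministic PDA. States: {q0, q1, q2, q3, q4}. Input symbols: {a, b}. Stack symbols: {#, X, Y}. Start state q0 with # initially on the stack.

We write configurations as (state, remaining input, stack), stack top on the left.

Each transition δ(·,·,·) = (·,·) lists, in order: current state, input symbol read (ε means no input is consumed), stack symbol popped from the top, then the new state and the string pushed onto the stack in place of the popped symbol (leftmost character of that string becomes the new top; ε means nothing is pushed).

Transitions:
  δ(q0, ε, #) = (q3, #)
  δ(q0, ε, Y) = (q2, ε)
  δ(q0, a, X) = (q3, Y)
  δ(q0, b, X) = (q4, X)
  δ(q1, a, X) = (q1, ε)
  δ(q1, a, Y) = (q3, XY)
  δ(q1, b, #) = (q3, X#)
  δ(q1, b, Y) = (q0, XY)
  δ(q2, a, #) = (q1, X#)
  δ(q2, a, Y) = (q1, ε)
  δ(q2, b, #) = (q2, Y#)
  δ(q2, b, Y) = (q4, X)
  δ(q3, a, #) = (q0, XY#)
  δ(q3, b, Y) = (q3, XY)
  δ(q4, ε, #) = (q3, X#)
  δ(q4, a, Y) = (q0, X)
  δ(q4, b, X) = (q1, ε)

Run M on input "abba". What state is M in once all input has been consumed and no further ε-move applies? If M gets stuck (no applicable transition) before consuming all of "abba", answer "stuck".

(q0, abba, #) ⊢ (q3, abba, #) ⊢ (q0, bba, XY#) ⊢ (q4, ba, XY#) ⊢ (q1, a, Y#) ⊢ (q3, ε, XY#)
All input consumed; M is in state q3.

q3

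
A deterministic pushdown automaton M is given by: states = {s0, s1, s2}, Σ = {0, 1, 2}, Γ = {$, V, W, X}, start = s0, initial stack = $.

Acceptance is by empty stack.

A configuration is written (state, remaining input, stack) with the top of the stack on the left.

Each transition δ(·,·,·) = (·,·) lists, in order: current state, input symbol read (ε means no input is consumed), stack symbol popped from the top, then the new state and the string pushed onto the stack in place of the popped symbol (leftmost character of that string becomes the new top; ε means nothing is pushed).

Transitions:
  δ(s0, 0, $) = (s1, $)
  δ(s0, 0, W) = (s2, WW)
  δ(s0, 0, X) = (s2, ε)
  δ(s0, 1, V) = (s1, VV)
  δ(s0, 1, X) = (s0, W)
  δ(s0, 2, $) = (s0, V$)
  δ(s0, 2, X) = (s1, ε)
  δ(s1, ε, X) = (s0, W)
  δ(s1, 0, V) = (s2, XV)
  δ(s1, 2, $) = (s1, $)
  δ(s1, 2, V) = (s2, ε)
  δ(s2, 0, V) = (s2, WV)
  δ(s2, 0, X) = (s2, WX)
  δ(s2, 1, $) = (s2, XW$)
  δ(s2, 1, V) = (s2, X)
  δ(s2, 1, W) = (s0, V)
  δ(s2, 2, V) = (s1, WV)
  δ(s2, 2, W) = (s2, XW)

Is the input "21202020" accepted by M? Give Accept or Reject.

Reject

(s0, 21202020, $)
  read 2, top $: go to s0, push V$ → (s0, 1202020, V$)
  read 1, top V: go to s1, push VV → (s1, 202020, VV$)
  read 2, top V: go to s2, push ε → (s2, 02020, V$)
  read 0, top V: go to s2, push WV → (s2, 2020, WV$)
  read 2, top W: go to s2, push XW → (s2, 020, XWV$)
  read 0, top X: go to s2, push WX → (s2, 20, WXWV$)
  read 2, top W: go to s2, push XW → (s2, 0, XWXWV$)
  read 0, top X: go to s2, push WX → (s2, ε, WXWXWV$)
All input consumed; stack is WXWXWV$, not empty, and no further ε-move applies.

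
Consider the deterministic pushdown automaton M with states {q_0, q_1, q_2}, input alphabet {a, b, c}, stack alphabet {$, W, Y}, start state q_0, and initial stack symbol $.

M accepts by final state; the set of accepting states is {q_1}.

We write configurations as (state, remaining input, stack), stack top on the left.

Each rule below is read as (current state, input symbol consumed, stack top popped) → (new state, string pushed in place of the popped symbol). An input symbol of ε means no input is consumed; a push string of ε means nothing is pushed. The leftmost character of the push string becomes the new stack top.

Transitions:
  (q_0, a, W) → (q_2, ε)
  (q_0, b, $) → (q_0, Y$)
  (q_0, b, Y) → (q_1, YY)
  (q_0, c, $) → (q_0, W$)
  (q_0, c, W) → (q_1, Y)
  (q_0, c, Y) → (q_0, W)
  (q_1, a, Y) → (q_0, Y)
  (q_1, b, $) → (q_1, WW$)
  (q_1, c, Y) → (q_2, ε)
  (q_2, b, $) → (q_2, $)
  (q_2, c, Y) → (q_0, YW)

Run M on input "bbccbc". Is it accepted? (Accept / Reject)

Reject

(q_0, bbccbc, $) ⊢ (q_0, bccbc, Y$) ⊢ (q_1, ccbc, YY$) ⊢ (q_2, cbc, Y$) ⊢ (q_0, bc, YW$) ⊢ (q_1, c, YYW$) ⊢ (q_2, ε, YW$)
All input consumed; state q_2 ∉ F and no further ε-move applies.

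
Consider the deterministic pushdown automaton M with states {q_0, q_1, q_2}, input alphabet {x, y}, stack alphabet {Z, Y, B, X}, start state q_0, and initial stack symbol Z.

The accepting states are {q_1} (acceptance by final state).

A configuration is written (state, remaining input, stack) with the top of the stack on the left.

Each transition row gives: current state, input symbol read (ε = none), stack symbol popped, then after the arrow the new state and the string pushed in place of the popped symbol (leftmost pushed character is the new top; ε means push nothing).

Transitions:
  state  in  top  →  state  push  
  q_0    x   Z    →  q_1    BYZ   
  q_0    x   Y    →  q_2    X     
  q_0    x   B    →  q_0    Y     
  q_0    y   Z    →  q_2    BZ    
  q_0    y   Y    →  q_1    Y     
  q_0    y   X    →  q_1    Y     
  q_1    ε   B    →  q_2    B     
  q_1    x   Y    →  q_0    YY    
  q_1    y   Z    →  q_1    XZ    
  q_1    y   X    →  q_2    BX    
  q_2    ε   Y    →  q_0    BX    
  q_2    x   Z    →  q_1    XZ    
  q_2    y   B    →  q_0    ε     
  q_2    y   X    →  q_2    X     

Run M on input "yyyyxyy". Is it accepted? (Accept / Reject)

Accept

(q_0, yyyyxyy, Z)
  read y, top Z: go to q_2, push BZ → (q_2, yyyxyy, BZ)
  read y, top B: go to q_0, push ε → (q_0, yyxyy, Z)
  read y, top Z: go to q_2, push BZ → (q_2, yxyy, BZ)
  read y, top B: go to q_0, push ε → (q_0, xyy, Z)
  read x, top Z: go to q_1, push BYZ → (q_1, yy, BYZ)
  ε-move, top B: go to q_2, push B → (q_2, yy, BYZ)
  read y, top B: go to q_0, push ε → (q_0, y, YZ)
  read y, top Y: go to q_1, push Y → (q_1, ε, YZ)
All input consumed; state q_1 ∈ F.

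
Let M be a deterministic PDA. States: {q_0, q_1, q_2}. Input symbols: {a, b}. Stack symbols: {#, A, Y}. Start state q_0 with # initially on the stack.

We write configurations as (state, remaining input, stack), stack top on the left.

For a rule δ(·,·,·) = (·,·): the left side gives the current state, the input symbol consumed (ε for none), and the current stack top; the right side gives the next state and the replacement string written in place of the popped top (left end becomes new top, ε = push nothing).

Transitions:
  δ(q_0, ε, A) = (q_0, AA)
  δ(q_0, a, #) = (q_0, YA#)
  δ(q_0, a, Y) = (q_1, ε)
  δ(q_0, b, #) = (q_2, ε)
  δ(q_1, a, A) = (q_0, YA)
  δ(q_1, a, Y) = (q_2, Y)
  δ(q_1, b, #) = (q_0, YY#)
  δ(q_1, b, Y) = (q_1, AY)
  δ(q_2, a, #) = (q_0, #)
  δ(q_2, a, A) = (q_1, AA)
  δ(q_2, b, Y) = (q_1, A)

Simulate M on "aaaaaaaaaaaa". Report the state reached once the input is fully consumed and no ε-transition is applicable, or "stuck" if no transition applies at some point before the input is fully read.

q_1

(q_0, aaaaaaaaaaaa, #) ⊢ (q_0, aaaaaaaaaaa, YA#) ⊢ (q_1, aaaaaaaaaa, A#) ⊢ (q_0, aaaaaaaaa, YA#) ⊢ (q_1, aaaaaaaa, A#) ⊢ (q_0, aaaaaaa, YA#) ⊢ (q_1, aaaaaa, A#) ⊢ (q_0, aaaaa, YA#) ⊢ (q_1, aaaa, A#) ⊢ (q_0, aaa, YA#) ⊢ (q_1, aa, A#) ⊢ (q_0, a, YA#) ⊢ (q_1, ε, A#)
All input consumed; M is in state q_1.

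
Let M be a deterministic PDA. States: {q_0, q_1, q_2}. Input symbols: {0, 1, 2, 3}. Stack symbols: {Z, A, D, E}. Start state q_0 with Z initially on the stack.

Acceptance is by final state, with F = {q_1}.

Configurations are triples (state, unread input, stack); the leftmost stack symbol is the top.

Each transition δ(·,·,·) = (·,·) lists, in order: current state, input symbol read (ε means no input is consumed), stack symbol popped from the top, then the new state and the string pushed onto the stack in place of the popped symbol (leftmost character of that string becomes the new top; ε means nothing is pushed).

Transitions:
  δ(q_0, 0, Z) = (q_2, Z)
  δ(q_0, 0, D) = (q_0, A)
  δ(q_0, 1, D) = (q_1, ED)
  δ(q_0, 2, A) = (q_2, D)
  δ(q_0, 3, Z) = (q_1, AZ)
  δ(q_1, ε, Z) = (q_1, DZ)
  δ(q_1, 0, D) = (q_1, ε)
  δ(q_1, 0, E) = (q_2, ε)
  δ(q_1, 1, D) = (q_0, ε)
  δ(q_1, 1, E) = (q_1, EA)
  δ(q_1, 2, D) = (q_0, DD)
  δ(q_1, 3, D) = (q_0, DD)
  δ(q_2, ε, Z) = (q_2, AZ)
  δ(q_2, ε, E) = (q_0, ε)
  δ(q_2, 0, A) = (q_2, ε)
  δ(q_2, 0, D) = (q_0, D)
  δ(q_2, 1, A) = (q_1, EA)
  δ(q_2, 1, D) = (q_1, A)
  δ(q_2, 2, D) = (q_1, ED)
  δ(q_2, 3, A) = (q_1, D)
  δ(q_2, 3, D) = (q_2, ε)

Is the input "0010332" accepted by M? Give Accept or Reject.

(q_0, 0010332, Z) ⊢ (q_2, 010332, Z) ⊢ (q_2, 010332, AZ) ⊢ (q_2, 10332, Z) ⊢ (q_2, 10332, AZ) ⊢ (q_1, 0332, EAZ) ⊢ (q_2, 332, AZ) ⊢ (q_1, 32, DZ) ⊢ (q_0, 2, DDZ)
No transition applies at (q_0, 2, DDZ); input not fully consumed.

Reject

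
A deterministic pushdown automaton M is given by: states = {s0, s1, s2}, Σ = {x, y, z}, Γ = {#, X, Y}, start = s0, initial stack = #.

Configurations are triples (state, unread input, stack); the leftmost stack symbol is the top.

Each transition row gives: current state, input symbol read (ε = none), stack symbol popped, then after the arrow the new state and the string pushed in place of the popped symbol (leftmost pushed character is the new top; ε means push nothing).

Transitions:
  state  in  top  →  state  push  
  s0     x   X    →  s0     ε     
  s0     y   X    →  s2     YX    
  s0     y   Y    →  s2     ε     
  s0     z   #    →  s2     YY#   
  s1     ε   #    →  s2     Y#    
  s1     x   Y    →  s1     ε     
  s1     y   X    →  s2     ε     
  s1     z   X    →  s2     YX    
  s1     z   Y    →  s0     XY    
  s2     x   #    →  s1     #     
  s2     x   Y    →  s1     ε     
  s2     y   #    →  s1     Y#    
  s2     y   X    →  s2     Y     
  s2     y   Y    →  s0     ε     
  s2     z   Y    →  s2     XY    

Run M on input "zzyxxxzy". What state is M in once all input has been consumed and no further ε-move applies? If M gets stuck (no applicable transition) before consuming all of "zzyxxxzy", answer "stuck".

s2

(s0, zzyxxxzy, #)
  read z, top #: go to s2, push YY# → (s2, zyxxxzy, YY#)
  read z, top Y: go to s2, push XY → (s2, yxxxzy, XYY#)
  read y, top X: go to s2, push Y → (s2, xxxzy, YYY#)
  read x, top Y: go to s1, push ε → (s1, xxzy, YY#)
  read x, top Y: go to s1, push ε → (s1, xzy, Y#)
  read x, top Y: go to s1, push ε → (s1, zy, #)
  ε-move, top #: go to s2, push Y# → (s2, zy, Y#)
  read z, top Y: go to s2, push XY → (s2, y, XY#)
  read y, top X: go to s2, push Y → (s2, ε, YY#)
All input consumed; M is in state s2.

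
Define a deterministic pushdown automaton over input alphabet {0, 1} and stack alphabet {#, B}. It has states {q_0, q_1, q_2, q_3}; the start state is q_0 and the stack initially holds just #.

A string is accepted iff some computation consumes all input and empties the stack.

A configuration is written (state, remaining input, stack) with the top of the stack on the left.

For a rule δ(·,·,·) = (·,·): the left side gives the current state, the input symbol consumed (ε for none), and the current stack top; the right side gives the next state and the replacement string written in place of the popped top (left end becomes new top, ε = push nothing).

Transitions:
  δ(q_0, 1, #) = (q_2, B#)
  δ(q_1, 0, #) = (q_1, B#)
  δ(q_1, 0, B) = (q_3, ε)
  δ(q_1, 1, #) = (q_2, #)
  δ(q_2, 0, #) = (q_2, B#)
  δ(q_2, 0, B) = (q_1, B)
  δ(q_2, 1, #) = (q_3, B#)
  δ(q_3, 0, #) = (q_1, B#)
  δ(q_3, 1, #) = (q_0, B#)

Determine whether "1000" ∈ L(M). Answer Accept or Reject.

Reject

(q_0, 1000, #)
  read 1, top #: go to q_2, push B# → (q_2, 000, B#)
  read 0, top B: go to q_1, push B → (q_1, 00, B#)
  read 0, top B: go to q_3, push ε → (q_3, 0, #)
  read 0, top #: go to q_1, push B# → (q_1, ε, B#)
All input consumed; stack is B#, not empty, and no further ε-move applies.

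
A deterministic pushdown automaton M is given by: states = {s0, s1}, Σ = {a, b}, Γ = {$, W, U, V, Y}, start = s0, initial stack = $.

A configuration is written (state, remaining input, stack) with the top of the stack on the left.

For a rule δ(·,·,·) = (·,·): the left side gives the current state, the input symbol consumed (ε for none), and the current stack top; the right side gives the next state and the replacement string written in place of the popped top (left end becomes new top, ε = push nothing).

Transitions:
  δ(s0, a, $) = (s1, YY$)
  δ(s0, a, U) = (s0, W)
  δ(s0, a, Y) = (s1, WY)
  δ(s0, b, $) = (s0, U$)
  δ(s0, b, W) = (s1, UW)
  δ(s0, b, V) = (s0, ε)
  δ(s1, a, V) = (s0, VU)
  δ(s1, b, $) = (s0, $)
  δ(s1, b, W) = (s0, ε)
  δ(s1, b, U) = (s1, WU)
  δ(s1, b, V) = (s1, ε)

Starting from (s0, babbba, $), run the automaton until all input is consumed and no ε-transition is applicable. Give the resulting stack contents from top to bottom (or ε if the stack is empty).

WW$

(s0, babbba, $)
  read b, top $: go to s0, push U$ → (s0, abbba, U$)
  read a, top U: go to s0, push W → (s0, bbba, W$)
  read b, top W: go to s1, push UW → (s1, bba, UW$)
  read b, top U: go to s1, push WU → (s1, ba, WUW$)
  read b, top W: go to s0, push ε → (s0, a, UW$)
  read a, top U: go to s0, push W → (s0, ε, WW$)
All input consumed in state s0 with stack WW$.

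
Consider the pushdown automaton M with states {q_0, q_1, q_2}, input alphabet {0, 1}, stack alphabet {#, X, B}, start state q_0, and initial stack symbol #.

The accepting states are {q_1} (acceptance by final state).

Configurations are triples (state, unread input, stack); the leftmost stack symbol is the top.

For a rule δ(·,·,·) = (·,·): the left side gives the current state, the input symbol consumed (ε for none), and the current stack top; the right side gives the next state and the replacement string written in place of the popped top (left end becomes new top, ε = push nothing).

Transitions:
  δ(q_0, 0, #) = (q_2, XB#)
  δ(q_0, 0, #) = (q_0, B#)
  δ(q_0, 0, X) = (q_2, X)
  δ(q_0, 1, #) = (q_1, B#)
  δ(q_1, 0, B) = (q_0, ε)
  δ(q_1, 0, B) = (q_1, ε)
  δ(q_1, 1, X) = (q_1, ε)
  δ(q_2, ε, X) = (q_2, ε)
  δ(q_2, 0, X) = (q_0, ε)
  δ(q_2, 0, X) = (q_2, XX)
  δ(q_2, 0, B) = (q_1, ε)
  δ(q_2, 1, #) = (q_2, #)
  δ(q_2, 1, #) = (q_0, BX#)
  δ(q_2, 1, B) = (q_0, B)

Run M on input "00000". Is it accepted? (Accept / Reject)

Accept

One accepting computation: (q_0, 00000, #) ⊢ (q_2, 0000, XB#) ⊢ (q_2, 000, XXB#) ⊢ (q_0, 00, XB#) ⊢ (q_2, 0, XB#) ⊢ (q_2, 0, B#) ⊢ (q_1, ε, #)
All input consumed and state q_1 ∈ F.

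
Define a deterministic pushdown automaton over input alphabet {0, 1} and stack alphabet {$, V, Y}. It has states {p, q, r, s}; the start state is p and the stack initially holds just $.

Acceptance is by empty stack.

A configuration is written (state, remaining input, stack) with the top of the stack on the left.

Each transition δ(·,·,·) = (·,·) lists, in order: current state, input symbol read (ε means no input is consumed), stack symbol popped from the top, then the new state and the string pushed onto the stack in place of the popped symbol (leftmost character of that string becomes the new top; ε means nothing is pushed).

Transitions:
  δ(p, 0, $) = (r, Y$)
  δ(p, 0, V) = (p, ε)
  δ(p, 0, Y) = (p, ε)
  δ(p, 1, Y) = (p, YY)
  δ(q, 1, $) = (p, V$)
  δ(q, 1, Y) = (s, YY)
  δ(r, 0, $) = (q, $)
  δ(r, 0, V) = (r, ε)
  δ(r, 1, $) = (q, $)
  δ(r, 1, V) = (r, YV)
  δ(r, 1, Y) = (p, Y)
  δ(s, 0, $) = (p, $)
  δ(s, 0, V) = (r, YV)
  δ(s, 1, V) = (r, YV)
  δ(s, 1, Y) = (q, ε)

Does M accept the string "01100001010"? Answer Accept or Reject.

Reject

(p, 01100001010, $)
  read 0, top $: go to r, push Y$ → (r, 1100001010, Y$)
  read 1, top Y: go to p, push Y → (p, 100001010, Y$)
  read 1, top Y: go to p, push YY → (p, 00001010, YY$)
  read 0, top Y: go to p, push ε → (p, 0001010, Y$)
  read 0, top Y: go to p, push ε → (p, 001010, $)
  read 0, top $: go to r, push Y$ → (r, 01010, Y$)
No transition applies at (r, 01010, Y$); input not fully consumed.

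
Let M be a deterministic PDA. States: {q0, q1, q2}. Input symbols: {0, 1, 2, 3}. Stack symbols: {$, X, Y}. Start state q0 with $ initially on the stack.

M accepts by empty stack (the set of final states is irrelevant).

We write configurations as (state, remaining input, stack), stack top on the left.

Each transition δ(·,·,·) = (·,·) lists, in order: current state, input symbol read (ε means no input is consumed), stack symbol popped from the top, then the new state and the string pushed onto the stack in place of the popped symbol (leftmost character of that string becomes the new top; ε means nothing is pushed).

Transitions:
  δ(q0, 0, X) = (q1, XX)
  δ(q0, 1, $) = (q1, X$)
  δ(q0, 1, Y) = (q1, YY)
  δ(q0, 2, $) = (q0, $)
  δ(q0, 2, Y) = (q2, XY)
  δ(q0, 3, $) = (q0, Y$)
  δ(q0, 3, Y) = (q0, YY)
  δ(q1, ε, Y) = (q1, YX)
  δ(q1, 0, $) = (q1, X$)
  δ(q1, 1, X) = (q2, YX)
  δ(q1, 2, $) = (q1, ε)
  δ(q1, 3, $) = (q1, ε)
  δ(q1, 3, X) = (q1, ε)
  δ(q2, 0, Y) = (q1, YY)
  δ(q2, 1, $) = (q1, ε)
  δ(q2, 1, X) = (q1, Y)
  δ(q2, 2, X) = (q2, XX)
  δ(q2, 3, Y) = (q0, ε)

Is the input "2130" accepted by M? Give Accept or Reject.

Reject

(q0, 2130, $)
  read 2, top $: go to q0, push $ → (q0, 130, $)
  read 1, top $: go to q1, push X$ → (q1, 30, X$)
  read 3, top X: go to q1, push ε → (q1, 0, $)
  read 0, top $: go to q1, push X$ → (q1, ε, X$)
All input consumed; stack is X$, not empty, and no further ε-move applies.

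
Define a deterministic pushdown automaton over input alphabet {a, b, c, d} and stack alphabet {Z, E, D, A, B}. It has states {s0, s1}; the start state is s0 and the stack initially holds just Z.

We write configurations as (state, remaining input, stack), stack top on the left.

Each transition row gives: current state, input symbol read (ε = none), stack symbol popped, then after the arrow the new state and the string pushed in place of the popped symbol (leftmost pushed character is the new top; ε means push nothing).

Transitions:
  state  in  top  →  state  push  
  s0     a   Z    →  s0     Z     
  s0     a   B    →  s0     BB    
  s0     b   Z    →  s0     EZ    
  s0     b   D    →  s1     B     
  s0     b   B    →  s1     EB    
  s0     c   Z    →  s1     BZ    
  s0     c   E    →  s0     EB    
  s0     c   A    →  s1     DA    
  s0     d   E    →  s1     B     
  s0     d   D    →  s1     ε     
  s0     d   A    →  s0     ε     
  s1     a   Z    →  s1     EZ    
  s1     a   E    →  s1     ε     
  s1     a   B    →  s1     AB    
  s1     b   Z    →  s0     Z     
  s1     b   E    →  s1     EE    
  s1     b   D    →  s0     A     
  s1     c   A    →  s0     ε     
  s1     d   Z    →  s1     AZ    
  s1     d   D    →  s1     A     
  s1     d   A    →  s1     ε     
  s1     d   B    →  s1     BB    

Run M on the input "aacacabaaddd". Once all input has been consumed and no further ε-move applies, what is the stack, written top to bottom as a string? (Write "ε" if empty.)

BBBBZ

(s0, aacacabaaddd, Z)
  read a, top Z: go to s0, push Z → (s0, acacabaaddd, Z)
  read a, top Z: go to s0, push Z → (s0, cacabaaddd, Z)
  read c, top Z: go to s1, push BZ → (s1, acabaaddd, BZ)
  read a, top B: go to s1, push AB → (s1, cabaaddd, ABZ)
  read c, top A: go to s0, push ε → (s0, abaaddd, BZ)
  read a, top B: go to s0, push BB → (s0, baaddd, BBZ)
  read b, top B: go to s1, push EB → (s1, aaddd, EBBZ)
  read a, top E: go to s1, push ε → (s1, addd, BBZ)
  read a, top B: go to s1, push AB → (s1, ddd, ABBZ)
  read d, top A: go to s1, push ε → (s1, dd, BBZ)
  read d, top B: go to s1, push BB → (s1, d, BBBZ)
  read d, top B: go to s1, push BB → (s1, ε, BBBBZ)
All input consumed in state s1 with stack BBBBZ.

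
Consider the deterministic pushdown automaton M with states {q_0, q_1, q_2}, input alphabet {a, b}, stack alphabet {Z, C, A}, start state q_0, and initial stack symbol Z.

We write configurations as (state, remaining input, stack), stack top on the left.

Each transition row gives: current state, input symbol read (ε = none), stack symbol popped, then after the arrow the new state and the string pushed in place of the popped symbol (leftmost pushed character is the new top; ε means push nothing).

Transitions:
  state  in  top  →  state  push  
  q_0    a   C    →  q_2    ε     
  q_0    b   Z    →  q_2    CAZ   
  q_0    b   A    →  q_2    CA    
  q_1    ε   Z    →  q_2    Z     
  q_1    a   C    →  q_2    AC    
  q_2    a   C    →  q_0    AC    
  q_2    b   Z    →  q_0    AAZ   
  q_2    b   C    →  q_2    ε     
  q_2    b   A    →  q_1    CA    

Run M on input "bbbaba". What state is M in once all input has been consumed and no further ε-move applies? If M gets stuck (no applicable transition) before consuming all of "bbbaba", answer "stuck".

(q_0, bbbaba, Z) ⊢ (q_2, bbaba, CAZ) ⊢ (q_2, baba, AZ) ⊢ (q_1, aba, CAZ) ⊢ (q_2, ba, ACAZ) ⊢ (q_1, a, CACAZ) ⊢ (q_2, ε, ACACAZ)
All input consumed; M is in state q_2.

q_2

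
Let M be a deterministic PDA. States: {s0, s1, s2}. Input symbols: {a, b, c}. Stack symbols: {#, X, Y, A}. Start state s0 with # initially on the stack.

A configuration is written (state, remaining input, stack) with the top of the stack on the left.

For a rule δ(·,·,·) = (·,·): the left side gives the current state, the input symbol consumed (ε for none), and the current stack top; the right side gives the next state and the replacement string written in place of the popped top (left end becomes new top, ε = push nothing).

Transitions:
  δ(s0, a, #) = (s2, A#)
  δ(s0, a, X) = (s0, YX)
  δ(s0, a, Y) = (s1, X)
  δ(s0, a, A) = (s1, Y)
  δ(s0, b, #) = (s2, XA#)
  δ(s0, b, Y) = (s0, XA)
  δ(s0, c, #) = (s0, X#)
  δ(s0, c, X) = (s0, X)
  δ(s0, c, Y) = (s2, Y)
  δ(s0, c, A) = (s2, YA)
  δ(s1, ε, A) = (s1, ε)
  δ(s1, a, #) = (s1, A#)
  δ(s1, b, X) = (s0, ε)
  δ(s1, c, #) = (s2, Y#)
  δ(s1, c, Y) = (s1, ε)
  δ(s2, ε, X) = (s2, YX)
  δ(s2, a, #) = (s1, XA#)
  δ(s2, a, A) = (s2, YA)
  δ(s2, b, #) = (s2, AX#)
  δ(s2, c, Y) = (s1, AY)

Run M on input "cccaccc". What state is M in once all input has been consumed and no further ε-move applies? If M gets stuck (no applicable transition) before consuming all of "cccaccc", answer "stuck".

s1

(s0, cccaccc, #)
  read c, top #: go to s0, push X# → (s0, ccaccc, X#)
  read c, top X: go to s0, push X → (s0, caccc, X#)
  read c, top X: go to s0, push X → (s0, accc, X#)
  read a, top X: go to s0, push YX → (s0, ccc, YX#)
  read c, top Y: go to s2, push Y → (s2, cc, YX#)
  read c, top Y: go to s1, push AY → (s1, c, AYX#)
  ε-move, top A: go to s1, push ε → (s1, c, YX#)
  read c, top Y: go to s1, push ε → (s1, ε, X#)
All input consumed; M is in state s1.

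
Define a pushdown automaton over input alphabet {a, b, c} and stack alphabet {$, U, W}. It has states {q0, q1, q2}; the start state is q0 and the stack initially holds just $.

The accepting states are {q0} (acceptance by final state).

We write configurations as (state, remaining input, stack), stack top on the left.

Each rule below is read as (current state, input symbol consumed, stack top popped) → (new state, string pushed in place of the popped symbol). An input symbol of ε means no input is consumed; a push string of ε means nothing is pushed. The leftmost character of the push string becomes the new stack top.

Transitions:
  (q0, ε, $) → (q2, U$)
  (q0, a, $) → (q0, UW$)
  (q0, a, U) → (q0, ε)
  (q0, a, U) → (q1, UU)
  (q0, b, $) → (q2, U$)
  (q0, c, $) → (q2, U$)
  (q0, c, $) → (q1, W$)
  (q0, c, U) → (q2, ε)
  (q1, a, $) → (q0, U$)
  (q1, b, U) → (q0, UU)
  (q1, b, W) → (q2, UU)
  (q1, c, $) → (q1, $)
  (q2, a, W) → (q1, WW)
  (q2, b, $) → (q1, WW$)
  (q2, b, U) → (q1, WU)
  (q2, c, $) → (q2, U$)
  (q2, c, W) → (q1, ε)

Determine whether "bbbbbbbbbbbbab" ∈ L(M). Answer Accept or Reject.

Reject

No computation consumes all input and reaches a final state.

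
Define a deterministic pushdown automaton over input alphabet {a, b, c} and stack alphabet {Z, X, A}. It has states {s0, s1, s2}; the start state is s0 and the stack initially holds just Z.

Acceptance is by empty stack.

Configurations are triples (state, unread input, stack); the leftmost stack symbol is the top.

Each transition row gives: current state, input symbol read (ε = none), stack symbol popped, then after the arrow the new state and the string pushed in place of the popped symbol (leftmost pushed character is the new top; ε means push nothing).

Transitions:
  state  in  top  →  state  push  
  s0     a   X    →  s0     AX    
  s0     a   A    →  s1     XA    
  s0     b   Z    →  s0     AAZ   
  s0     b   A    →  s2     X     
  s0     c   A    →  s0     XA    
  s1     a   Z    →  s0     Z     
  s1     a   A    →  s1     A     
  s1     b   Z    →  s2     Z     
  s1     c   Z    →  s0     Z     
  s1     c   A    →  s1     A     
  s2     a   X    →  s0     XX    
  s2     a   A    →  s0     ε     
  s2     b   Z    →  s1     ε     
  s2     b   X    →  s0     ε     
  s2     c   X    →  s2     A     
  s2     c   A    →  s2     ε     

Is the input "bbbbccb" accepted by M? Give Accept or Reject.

Accept

(s0, bbbbccb, Z) ⊢ (s0, bbbccb, AAZ) ⊢ (s2, bbccb, XAZ) ⊢ (s0, bccb, AZ) ⊢ (s2, ccb, XZ) ⊢ (s2, cb, AZ) ⊢ (s2, b, Z) ⊢ (s1, ε, ε)
All input consumed and the stack is empty.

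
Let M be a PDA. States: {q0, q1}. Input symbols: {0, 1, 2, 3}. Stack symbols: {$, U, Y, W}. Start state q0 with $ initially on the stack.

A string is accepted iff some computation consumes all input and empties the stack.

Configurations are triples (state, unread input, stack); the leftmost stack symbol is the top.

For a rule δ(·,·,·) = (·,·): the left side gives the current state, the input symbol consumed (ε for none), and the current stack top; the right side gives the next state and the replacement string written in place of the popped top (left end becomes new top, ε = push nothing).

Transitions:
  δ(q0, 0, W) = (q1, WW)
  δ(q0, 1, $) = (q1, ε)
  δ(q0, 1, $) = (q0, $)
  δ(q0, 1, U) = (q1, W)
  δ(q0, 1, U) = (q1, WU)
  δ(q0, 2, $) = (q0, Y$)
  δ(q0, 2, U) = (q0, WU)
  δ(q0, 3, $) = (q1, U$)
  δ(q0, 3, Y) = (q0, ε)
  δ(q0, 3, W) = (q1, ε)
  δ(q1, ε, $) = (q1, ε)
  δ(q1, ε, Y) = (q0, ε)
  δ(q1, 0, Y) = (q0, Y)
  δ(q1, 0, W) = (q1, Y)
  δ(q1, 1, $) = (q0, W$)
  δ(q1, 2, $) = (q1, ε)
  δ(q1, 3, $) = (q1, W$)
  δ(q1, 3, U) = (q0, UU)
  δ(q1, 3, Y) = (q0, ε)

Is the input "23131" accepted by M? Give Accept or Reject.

Reject

No computation consumes all input and empties the stack.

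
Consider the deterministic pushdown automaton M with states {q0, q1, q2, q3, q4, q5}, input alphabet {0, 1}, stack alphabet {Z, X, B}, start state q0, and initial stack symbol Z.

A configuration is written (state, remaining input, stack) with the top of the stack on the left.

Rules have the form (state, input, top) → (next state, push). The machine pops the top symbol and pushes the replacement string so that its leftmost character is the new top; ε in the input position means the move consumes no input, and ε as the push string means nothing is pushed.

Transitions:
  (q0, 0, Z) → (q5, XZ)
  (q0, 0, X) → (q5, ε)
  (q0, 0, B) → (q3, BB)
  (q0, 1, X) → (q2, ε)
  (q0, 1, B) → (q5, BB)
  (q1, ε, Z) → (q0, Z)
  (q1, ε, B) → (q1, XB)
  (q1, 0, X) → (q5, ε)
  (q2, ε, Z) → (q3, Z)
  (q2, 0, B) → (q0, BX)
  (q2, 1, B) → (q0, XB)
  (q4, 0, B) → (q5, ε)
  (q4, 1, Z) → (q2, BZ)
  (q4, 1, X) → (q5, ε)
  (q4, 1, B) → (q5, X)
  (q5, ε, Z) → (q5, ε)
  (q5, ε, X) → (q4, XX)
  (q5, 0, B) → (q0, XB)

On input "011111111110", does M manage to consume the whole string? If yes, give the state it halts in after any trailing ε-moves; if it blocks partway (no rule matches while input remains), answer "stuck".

stuck

(q0, 011111111110, Z)
  read 0, top Z: go to q5, push XZ → (q5, 11111111110, XZ)
  ε-move, top X: go to q4, push XX → (q4, 11111111110, XXZ)
  read 1, top X: go to q5, push ε → (q5, 1111111110, XZ)
  ε-move, top X: go to q4, push XX → (q4, 1111111110, XXZ)
  read 1, top X: go to q5, push ε → (q5, 111111110, XZ)
  ε-move, top X: go to q4, push XX → (q4, 111111110, XXZ)
  read 1, top X: go to q5, push ε → (q5, 11111110, XZ)
  ε-move, top X: go to q4, push XX → (q4, 11111110, XXZ)
  read 1, top X: go to q5, push ε → (q5, 1111110, XZ)
  ε-move, top X: go to q4, push XX → (q4, 1111110, XXZ)
  read 1, top X: go to q5, push ε → (q5, 111110, XZ)
  ε-move, top X: go to q4, push XX → (q4, 111110, XXZ)
  read 1, top X: go to q5, push ε → (q5, 11110, XZ)
  ε-move, top X: go to q4, push XX → (q4, 11110, XXZ)
  read 1, top X: go to q5, push ε → (q5, 1110, XZ)
  ε-move, top X: go to q4, push XX → (q4, 1110, XXZ)
  read 1, top X: go to q5, push ε → (q5, 110, XZ)
  ε-move, top X: go to q4, push XX → (q4, 110, XXZ)
  read 1, top X: go to q5, push ε → (q5, 10, XZ)
  ε-move, top X: go to q4, push XX → (q4, 10, XXZ)
  read 1, top X: go to q5, push ε → (q5, 0, XZ)
  ε-move, top X: go to q4, push XX → (q4, 0, XXZ)
No transition for (q4, 0, top X); M blocks with input 0 remaining.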